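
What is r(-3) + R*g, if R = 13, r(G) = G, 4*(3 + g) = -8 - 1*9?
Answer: -389/4 ≈ -97.250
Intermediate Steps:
g = -29/4 (g = -3 + (-8 - 1*9)/4 = -3 + (-8 - 9)/4 = -3 + (¼)*(-17) = -3 - 17/4 = -29/4 ≈ -7.2500)
r(-3) + R*g = -3 + 13*(-29/4) = -3 - 377/4 = -389/4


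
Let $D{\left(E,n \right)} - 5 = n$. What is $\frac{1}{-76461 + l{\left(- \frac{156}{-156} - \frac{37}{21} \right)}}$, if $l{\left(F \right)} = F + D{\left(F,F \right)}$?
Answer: $- \frac{21}{1605608} \approx -1.3079 \cdot 10^{-5}$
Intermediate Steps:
$D{\left(E,n \right)} = 5 + n$
$l{\left(F \right)} = 5 + 2 F$ ($l{\left(F \right)} = F + \left(5 + F\right) = 5 + 2 F$)
$\frac{1}{-76461 + l{\left(- \frac{156}{-156} - \frac{37}{21} \right)}} = \frac{1}{-76461 + \left(5 + 2 \left(- \frac{156}{-156} - \frac{37}{21}\right)\right)} = \frac{1}{-76461 + \left(5 + 2 \left(\left(-156\right) \left(- \frac{1}{156}\right) - \frac{37}{21}\right)\right)} = \frac{1}{-76461 + \left(5 + 2 \left(1 - \frac{37}{21}\right)\right)} = \frac{1}{-76461 + \left(5 + 2 \left(- \frac{16}{21}\right)\right)} = \frac{1}{-76461 + \left(5 - \frac{32}{21}\right)} = \frac{1}{-76461 + \frac{73}{21}} = \frac{1}{- \frac{1605608}{21}} = - \frac{21}{1605608}$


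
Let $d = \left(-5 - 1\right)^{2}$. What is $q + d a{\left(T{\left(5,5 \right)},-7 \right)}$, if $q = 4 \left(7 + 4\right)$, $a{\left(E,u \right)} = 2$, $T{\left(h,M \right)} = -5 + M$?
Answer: $116$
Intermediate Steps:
$q = 44$ ($q = 4 \cdot 11 = 44$)
$d = 36$ ($d = \left(-6\right)^{2} = 36$)
$q + d a{\left(T{\left(5,5 \right)},-7 \right)} = 44 + 36 \cdot 2 = 44 + 72 = 116$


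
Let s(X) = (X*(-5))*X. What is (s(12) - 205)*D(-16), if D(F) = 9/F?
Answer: 8325/16 ≈ 520.31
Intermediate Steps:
s(X) = -5*X² (s(X) = (-5*X)*X = -5*X²)
(s(12) - 205)*D(-16) = (-5*12² - 205)*(9/(-16)) = (-5*144 - 205)*(9*(-1/16)) = (-720 - 205)*(-9/16) = -925*(-9/16) = 8325/16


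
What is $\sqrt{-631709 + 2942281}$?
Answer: $2 \sqrt{577643} \approx 1520.1$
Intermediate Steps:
$\sqrt{-631709 + 2942281} = \sqrt{2310572} = 2 \sqrt{577643}$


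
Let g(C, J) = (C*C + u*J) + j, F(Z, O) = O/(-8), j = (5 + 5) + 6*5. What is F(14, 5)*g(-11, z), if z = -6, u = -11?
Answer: -1135/8 ≈ -141.88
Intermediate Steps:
j = 40 (j = 10 + 30 = 40)
F(Z, O) = -O/8 (F(Z, O) = O*(-⅛) = -O/8)
g(C, J) = 40 + C² - 11*J (g(C, J) = (C*C - 11*J) + 40 = (C² - 11*J) + 40 = 40 + C² - 11*J)
F(14, 5)*g(-11, z) = (-⅛*5)*(40 + (-11)² - 11*(-6)) = -5*(40 + 121 + 66)/8 = -5/8*227 = -1135/8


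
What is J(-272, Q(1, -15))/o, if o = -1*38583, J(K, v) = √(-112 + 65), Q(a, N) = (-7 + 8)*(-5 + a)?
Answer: -I*√47/38583 ≈ -0.00017769*I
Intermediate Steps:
Q(a, N) = -5 + a (Q(a, N) = 1*(-5 + a) = -5 + a)
J(K, v) = I*√47 (J(K, v) = √(-47) = I*√47)
o = -38583
J(-272, Q(1, -15))/o = (I*√47)/(-38583) = (I*√47)*(-1/38583) = -I*√47/38583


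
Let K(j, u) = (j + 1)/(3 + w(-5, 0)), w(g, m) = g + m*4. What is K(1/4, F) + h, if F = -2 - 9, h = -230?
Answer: -1845/8 ≈ -230.63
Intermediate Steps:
F = -11
w(g, m) = g + 4*m
K(j, u) = -½ - j/2 (K(j, u) = (j + 1)/(3 + (-5 + 4*0)) = (1 + j)/(3 + (-5 + 0)) = (1 + j)/(3 - 5) = (1 + j)/(-2) = (1 + j)*(-½) = -½ - j/2)
K(1/4, F) + h = (-½ - ½/4) - 230 = (-½ - ½*¼) - 230 = (-½ - ⅛) - 230 = -5/8 - 230 = -1845/8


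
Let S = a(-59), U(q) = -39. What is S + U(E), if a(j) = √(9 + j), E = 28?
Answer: -39 + 5*I*√2 ≈ -39.0 + 7.0711*I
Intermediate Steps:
S = 5*I*√2 (S = √(9 - 59) = √(-50) = 5*I*√2 ≈ 7.0711*I)
S + U(E) = 5*I*√2 - 39 = -39 + 5*I*√2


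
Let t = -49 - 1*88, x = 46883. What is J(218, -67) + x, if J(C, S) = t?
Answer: 46746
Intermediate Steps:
t = -137 (t = -49 - 88 = -137)
J(C, S) = -137
J(218, -67) + x = -137 + 46883 = 46746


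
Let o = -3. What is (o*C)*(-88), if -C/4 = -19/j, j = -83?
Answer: -20064/83 ≈ -241.73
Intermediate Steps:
C = -76/83 (C = -(-76)/(-83) = -(-76)*(-1)/83 = -4*19/83 = -76/83 ≈ -0.91566)
(o*C)*(-88) = -3*(-76/83)*(-88) = (228/83)*(-88) = -20064/83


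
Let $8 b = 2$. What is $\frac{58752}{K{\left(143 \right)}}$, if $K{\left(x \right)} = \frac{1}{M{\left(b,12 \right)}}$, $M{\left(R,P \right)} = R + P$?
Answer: $719712$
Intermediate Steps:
$b = \frac{1}{4}$ ($b = \frac{1}{8} \cdot 2 = \frac{1}{4} \approx 0.25$)
$M{\left(R,P \right)} = P + R$
$K{\left(x \right)} = \frac{4}{49}$ ($K{\left(x \right)} = \frac{1}{12 + \frac{1}{4}} = \frac{1}{\frac{49}{4}} = \frac{4}{49}$)
$\frac{58752}{K{\left(143 \right)}} = \frac{58752}{\frac{4}{49}} = 58752 \cdot \frac{49}{4} = 719712$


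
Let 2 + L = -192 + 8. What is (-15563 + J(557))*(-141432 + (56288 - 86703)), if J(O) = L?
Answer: 2706418403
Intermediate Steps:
L = -186 (L = -2 + (-192 + 8) = -2 - 184 = -186)
J(O) = -186
(-15563 + J(557))*(-141432 + (56288 - 86703)) = (-15563 - 186)*(-141432 + (56288 - 86703)) = -15749*(-141432 - 30415) = -15749*(-171847) = 2706418403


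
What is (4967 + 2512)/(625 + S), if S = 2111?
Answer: 831/304 ≈ 2.7336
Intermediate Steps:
(4967 + 2512)/(625 + S) = (4967 + 2512)/(625 + 2111) = 7479/2736 = 7479*(1/2736) = 831/304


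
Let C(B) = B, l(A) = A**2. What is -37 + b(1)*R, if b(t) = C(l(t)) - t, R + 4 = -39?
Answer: -37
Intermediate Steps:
R = -43 (R = -4 - 39 = -43)
b(t) = t**2 - t
-37 + b(1)*R = -37 + (1*(-1 + 1))*(-43) = -37 + (1*0)*(-43) = -37 + 0*(-43) = -37 + 0 = -37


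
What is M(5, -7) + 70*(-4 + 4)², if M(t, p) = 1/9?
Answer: ⅑ ≈ 0.11111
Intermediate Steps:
M(t, p) = ⅑
M(5, -7) + 70*(-4 + 4)² = ⅑ + 70*(-4 + 4)² = ⅑ + 70*0² = ⅑ + 70*0 = ⅑ + 0 = ⅑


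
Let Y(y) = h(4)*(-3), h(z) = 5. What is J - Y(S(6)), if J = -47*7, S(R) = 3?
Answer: -314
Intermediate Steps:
J = -329
Y(y) = -15 (Y(y) = 5*(-3) = -15)
J - Y(S(6)) = -329 - 1*(-15) = -329 + 15 = -314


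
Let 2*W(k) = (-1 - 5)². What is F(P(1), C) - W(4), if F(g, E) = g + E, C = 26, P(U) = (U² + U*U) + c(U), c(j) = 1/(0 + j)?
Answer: 11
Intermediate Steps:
W(k) = 18 (W(k) = (-1 - 5)²/2 = (½)*(-6)² = (½)*36 = 18)
c(j) = 1/j
P(U) = 1/U + 2*U² (P(U) = (U² + U*U) + 1/U = (U² + U²) + 1/U = 2*U² + 1/U = 1/U + 2*U²)
F(g, E) = E + g
F(P(1), C) - W(4) = (26 + (1 + 2*1³)/1) - 1*18 = (26 + 1*(1 + 2*1)) - 18 = (26 + 1*(1 + 2)) - 18 = (26 + 1*3) - 18 = (26 + 3) - 18 = 29 - 18 = 11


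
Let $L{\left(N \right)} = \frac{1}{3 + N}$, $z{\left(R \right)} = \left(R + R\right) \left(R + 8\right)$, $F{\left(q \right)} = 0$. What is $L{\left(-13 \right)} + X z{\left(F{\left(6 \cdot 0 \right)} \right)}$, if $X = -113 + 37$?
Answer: $- \frac{1}{10} \approx -0.1$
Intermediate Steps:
$X = -76$
$z{\left(R \right)} = 2 R \left(8 + R\right)$
$L{\left(-13 \right)} + X z{\left(F{\left(6 \cdot 0 \right)} \right)} = \frac{1}{3 - 13} - 76 \cdot 2 \cdot 0 \left(8 + 0\right) = \frac{1}{-10} - 76 \cdot 2 \cdot 0 \cdot 8 = - \frac{1}{10} - 0 = - \frac{1}{10} + 0 = - \frac{1}{10}$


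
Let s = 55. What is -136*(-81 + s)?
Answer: 3536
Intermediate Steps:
-136*(-81 + s) = -136*(-81 + 55) = -136*(-26) = 3536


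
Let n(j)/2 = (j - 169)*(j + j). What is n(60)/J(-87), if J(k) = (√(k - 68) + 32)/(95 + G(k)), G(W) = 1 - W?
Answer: -17021440/131 + 531920*I*√155/131 ≈ -1.2993e+5 + 50552.0*I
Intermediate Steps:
n(j) = 4*j*(-169 + j) (n(j) = 2*((j - 169)*(j + j)) = 2*((-169 + j)*(2*j)) = 2*(2*j*(-169 + j)) = 4*j*(-169 + j))
J(k) = (32 + √(-68 + k))/(96 - k) (J(k) = (√(k - 68) + 32)/(95 + (1 - k)) = (√(-68 + k) + 32)/(96 - k) = (32 + √(-68 + k))/(96 - k))
n(60)/J(-87) = (4*60*(-169 + 60))/(((-32 - √(-68 - 87))/(-96 - 87))) = (4*60*(-109))/(((-32 - √(-155))/(-183))) = -26160*(-183/(-32 - I*√155)) = -26160/(32/183 + I*√155/183)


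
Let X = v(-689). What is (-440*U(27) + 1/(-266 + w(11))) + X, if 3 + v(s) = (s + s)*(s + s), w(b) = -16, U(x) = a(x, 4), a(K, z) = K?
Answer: 532134281/282 ≈ 1.8870e+6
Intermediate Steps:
U(x) = x
v(s) = -3 + 4*s² (v(s) = -3 + (s + s)*(s + s) = -3 + (2*s)*(2*s) = -3 + 4*s²)
X = 1898881 (X = -3 + 4*(-689)² = -3 + 4*474721 = -3 + 1898884 = 1898881)
(-440*U(27) + 1/(-266 + w(11))) + X = (-440*27 + 1/(-266 - 16)) + 1898881 = (-11880 + 1/(-282)) + 1898881 = (-11880 - 1/282) + 1898881 = -3350161/282 + 1898881 = 532134281/282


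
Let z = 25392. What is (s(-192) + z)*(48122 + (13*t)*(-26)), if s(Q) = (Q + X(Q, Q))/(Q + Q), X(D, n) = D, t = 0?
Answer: 1221961946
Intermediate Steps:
s(Q) = 1 (s(Q) = (Q + Q)/(Q + Q) = (2*Q)/((2*Q)) = (2*Q)*(1/(2*Q)) = 1)
(s(-192) + z)*(48122 + (13*t)*(-26)) = (1 + 25392)*(48122 + (13*0)*(-26)) = 25393*(48122 + 0*(-26)) = 25393*(48122 + 0) = 25393*48122 = 1221961946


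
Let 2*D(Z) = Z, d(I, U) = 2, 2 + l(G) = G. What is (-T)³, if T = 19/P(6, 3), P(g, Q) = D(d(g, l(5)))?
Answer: -6859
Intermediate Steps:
l(G) = -2 + G
D(Z) = Z/2
P(g, Q) = 1 (P(g, Q) = (½)*2 = 1)
T = 19 (T = 19/1 = 19*1 = 19)
(-T)³ = (-1*19)³ = (-19)³ = -6859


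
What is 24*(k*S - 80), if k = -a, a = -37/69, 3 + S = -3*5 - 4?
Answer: -50672/23 ≈ -2203.1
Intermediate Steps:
S = -22 (S = -3 + (-3*5 - 4) = -3 + (-15 - 4) = -3 - 19 = -22)
a = -37/69 (a = -37*1/69 = -37/69 ≈ -0.53623)
k = 37/69 (k = -1*(-37/69) = 37/69 ≈ 0.53623)
24*(k*S - 80) = 24*((37/69)*(-22) - 80) = 24*(-814/69 - 80) = 24*(-6334/69) = -50672/23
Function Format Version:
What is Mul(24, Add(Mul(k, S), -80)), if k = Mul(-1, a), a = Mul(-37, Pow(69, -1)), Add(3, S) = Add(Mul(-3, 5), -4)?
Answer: Rational(-50672, 23) ≈ -2203.1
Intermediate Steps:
S = -22 (S = Add(-3, Add(Mul(-3, 5), -4)) = Add(-3, Add(-15, -4)) = Add(-3, -19) = -22)
a = Rational(-37, 69) (a = Mul(-37, Rational(1, 69)) = Rational(-37, 69) ≈ -0.53623)
k = Rational(37, 69) (k = Mul(-1, Rational(-37, 69)) = Rational(37, 69) ≈ 0.53623)
Mul(24, Add(Mul(k, S), -80)) = Mul(24, Add(Mul(Rational(37, 69), -22), -80)) = Mul(24, Add(Rational(-814, 69), -80)) = Mul(24, Rational(-6334, 69)) = Rational(-50672, 23)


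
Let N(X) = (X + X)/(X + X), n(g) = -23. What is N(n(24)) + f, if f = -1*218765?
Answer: -218764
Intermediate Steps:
f = -218765
N(X) = 1 (N(X) = (2*X)/((2*X)) = (2*X)*(1/(2*X)) = 1)
N(n(24)) + f = 1 - 218765 = -218764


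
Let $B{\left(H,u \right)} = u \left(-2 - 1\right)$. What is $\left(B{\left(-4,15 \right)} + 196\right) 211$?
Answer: $31861$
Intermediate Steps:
$B{\left(H,u \right)} = - 3 u$ ($B{\left(H,u \right)} = u \left(-3\right) = - 3 u$)
$\left(B{\left(-4,15 \right)} + 196\right) 211 = \left(\left(-3\right) 15 + 196\right) 211 = \left(-45 + 196\right) 211 = 151 \cdot 211 = 31861$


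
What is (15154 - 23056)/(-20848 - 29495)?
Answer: 2634/16781 ≈ 0.15696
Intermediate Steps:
(15154 - 23056)/(-20848 - 29495) = -7902/(-50343) = -7902*(-1/50343) = 2634/16781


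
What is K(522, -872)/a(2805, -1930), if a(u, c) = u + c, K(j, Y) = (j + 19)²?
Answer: 292681/875 ≈ 334.49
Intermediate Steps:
K(j, Y) = (19 + j)²
a(u, c) = c + u
K(522, -872)/a(2805, -1930) = (19 + 522)²/(-1930 + 2805) = 541²/875 = 292681*(1/875) = 292681/875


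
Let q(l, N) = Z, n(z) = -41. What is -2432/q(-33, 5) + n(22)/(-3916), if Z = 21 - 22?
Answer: 9523753/3916 ≈ 2432.0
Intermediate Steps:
Z = -1
q(l, N) = -1
-2432/q(-33, 5) + n(22)/(-3916) = -2432/(-1) - 41/(-3916) = -2432*(-1) - 41*(-1/3916) = 2432 + 41/3916 = 9523753/3916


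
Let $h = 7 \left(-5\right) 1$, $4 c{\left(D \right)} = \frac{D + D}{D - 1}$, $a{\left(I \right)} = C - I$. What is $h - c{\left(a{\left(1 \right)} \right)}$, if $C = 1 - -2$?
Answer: $-36$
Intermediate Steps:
$C = 3$ ($C = 1 + 2 = 3$)
$a{\left(I \right)} = 3 - I$
$c{\left(D \right)} = \frac{D}{2 \left(-1 + D\right)}$ ($c{\left(D \right)} = \frac{\left(D + D\right) \frac{1}{D - 1}}{4} = \frac{2 D \frac{1}{-1 + D}}{4} = \frac{D}{2 \left(-1 + D\right)}$)
$h = -35$ ($h = \left(-35\right) 1 = -35$)
$h - c{\left(a{\left(1 \right)} \right)} = -35 - \frac{3 - 1}{2 \left(-1 + \left(3 - 1\right)\right)} = -35 - \frac{1}{2} \cdot 2 \frac{1}{-1 + 2} = -35 - \frac{1}{2} \cdot 2 \cdot 1^{-1} = -35 - \frac{1}{2} \cdot 2 \cdot 1 = -35 - 1 = -36$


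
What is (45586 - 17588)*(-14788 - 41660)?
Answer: -1580431104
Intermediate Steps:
(45586 - 17588)*(-14788 - 41660) = 27998*(-56448) = -1580431104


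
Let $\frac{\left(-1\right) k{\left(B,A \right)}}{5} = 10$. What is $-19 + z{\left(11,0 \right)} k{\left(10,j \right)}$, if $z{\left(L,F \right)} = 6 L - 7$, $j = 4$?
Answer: $-2969$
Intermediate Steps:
$k{\left(B,A \right)} = -50$ ($k{\left(B,A \right)} = \left(-5\right) 10 = -50$)
$z{\left(L,F \right)} = -7 + 6 L$
$-19 + z{\left(11,0 \right)} k{\left(10,j \right)} = -19 + \left(-7 + 6 \cdot 11\right) \left(-50\right) = -19 + \left(-7 + 66\right) \left(-50\right) = -19 + 59 \left(-50\right) = -19 - 2950 = -2969$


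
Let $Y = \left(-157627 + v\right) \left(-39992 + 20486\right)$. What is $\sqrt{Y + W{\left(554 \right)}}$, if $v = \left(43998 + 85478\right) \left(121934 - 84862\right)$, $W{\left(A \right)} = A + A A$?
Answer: $30 i \sqrt{104027158811} \approx 9.676 \cdot 10^{6} i$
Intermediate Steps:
$W{\left(A \right)} = A + A^{2}$
$v = 4799934272$ ($v = 129476 \cdot 37072 = 4799934272$)
$Y = -93624443237370$ ($Y = \left(-157627 + 4799934272\right) \left(-39992 + 20486\right) = 4799776645 \left(-19506\right) = -93624443237370$)
$\sqrt{Y + W{\left(554 \right)}} = \sqrt{-93624443237370 + 554 \left(1 + 554\right)} = \sqrt{-93624443237370 + 554 \cdot 555} = \sqrt{-93624443237370 + 307470} = \sqrt{-93624442929900} = 30 i \sqrt{104027158811}$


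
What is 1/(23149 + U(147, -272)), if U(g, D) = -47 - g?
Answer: 1/22955 ≈ 4.3563e-5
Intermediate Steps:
1/(23149 + U(147, -272)) = 1/(23149 + (-47 - 1*147)) = 1/(23149 + (-47 - 147)) = 1/(23149 - 194) = 1/22955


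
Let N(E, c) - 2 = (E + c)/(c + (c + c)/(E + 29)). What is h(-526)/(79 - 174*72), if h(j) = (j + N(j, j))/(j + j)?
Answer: -129193/3241346130 ≈ -3.9858e-5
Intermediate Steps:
N(E, c) = 2 + (E + c)/(c + 2*c/(29 + E)) (N(E, c) = 2 + (E + c)/(c + (c + c)/(E + 29)) = 2 + (E + c)/(c + (2*c)/(29 + E)) = 2 + (E + c)/(c + 2*c/(29 + E)))
h(j) = (j + (4*j² + 120*j)/(j*(31 + j)))/(2*j) (h(j) = (j + (j² + 29*j + 91*j + 3*j*j)/(j*(31 + j)))/(j + j) = (j + (j² + 29*j + 91*j + 3*j²)/(j*(31 + j)))/((2*j)) = (j + (4*j² + 120*j)/(j*(31 + j)))*(1/(2*j)) = (j + (4*j² + 120*j)/(j*(31 + j)))/(2*j))
h(-526)/(79 - 174*72) = ((½)*(120 + (-526)² + 35*(-526))/(-526*(31 - 526)))/(79 - 174*72) = ((½)*(-1/526)*(120 + 276676 - 18410)/(-495))/(79 - 12528) = ((½)*(-1/526)*(-1/495)*258386)/(-12449) = (129193/260370)*(-1/12449) = -129193/3241346130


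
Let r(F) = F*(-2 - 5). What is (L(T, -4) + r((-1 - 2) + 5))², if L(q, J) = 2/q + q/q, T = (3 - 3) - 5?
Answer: 4489/25 ≈ 179.56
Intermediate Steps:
r(F) = -7*F (r(F) = F*(-7) = -7*F)
T = -5 (T = 0 - 5 = -5)
L(q, J) = 1 + 2/q (L(q, J) = 2/q + 1 = 1 + 2/q)
(L(T, -4) + r((-1 - 2) + 5))² = ((2 - 5)/(-5) - 7*((-1 - 2) + 5))² = (-⅕*(-3) - 7*(-3 + 5))² = (⅗ - 7*2)² = (⅗ - 14)² = (-67/5)² = 4489/25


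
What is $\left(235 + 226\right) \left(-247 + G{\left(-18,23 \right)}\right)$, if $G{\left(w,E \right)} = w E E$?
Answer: $-4503509$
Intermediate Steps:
$G{\left(w,E \right)} = w E^{2}$ ($G{\left(w,E \right)} = E w E = w E^{2}$)
$\left(235 + 226\right) \left(-247 + G{\left(-18,23 \right)}\right) = \left(235 + 226\right) \left(-247 - 18 \cdot 23^{2}\right) = 461 \left(-247 - 9522\right) = 461 \left(-9769\right) = -4503509$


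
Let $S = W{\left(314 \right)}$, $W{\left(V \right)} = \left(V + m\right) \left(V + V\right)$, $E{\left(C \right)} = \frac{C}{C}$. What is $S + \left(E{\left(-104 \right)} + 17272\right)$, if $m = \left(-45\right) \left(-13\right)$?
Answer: $581845$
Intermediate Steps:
$m = 585$
$E{\left(C \right)} = 1$
$W{\left(V \right)} = 2 V \left(585 + V\right)$ ($W{\left(V \right)} = \left(V + 585\right) \left(V + V\right) = \left(585 + V\right) 2 V = 2 V \left(585 + V\right)$)
$S = 564572$ ($S = 2 \cdot 314 \left(585 + 314\right) = 2 \cdot 314 \cdot 899 = 564572$)
$S + \left(E{\left(-104 \right)} + 17272\right) = 564572 + \left(1 + 17272\right) = 564572 + 17273 = 581845$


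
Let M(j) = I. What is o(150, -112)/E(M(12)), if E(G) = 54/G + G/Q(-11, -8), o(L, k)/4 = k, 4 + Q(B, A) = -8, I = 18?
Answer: -896/3 ≈ -298.67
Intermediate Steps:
M(j) = 18
Q(B, A) = -12 (Q(B, A) = -4 - 8 = -12)
o(L, k) = 4*k
E(G) = 54/G - G/12 (E(G) = 54/G + G/(-12) = 54/G + G*(-1/12) = 54/G - G/12)
o(150, -112)/E(M(12)) = (4*(-112))/(54/18 - 1/12*18) = -448/(54*(1/18) - 3/2) = -448/(3 - 3/2) = -448/3/2 = -448*⅔ = -896/3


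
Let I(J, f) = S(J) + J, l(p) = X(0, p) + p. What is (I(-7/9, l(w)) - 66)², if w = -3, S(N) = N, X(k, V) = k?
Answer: 369664/81 ≈ 4563.8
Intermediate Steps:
l(p) = p (l(p) = 0 + p = p)
I(J, f) = 2*J (I(J, f) = J + J = 2*J)
(I(-7/9, l(w)) - 66)² = (2*(-7/9) - 66)² = (-14/9 - 66)² = (-608/9)² = 369664/81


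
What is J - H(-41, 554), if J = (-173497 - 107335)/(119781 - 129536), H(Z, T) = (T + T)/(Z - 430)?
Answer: 143080412/4594605 ≈ 31.141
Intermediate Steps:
H(Z, T) = 2*T/(-430 + Z) (H(Z, T) = (2*T)/(-430 + Z) = 2*T/(-430 + Z))
J = 280832/9755 (J = -280832/(-9755) = -280832*(-1/9755) = 280832/9755 ≈ 28.789)
J - H(-41, 554) = 280832/9755 - 2*554/(-430 - 41) = 280832/9755 - 2*554/(-471) = 280832/9755 - 2*554*(-1)/471 = 280832/9755 - 1*(-1108/471) = 280832/9755 + 1108/471 = 143080412/4594605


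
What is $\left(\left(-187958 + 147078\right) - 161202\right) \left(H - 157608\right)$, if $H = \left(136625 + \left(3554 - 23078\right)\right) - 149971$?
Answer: $38492175196$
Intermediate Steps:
$H = -32870$ ($H = \left(136625 - 19524\right) - 149971 = 117101 - 149971 = -32870$)
$\left(\left(-187958 + 147078\right) - 161202\right) \left(H - 157608\right) = \left(\left(-187958 + 147078\right) - 161202\right) \left(-32870 - 157608\right) = \left(-40880 - 161202\right) \left(-190478\right) = \left(-202082\right) \left(-190478\right) = 38492175196$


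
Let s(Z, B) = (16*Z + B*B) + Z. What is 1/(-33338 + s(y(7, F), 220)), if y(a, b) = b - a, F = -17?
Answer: 1/14654 ≈ 6.8241e-5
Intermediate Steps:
s(Z, B) = B² + 17*Z (s(Z, B) = (16*Z + B²) + Z = (B² + 16*Z) + Z = B² + 17*Z)
1/(-33338 + s(y(7, F), 220)) = 1/(-33338 + (220² + 17*(-17 - 1*7))) = 1/(-33338 + (48400 + 17*(-17 - 7))) = 1/(-33338 + (48400 + 17*(-24))) = 1/(-33338 + (48400 - 408)) = 1/(-33338 + 47992) = 1/14654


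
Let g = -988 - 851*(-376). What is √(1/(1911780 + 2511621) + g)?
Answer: √693496797339673421/1474467 ≈ 564.79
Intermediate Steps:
g = 318988 (g = -988 + 319976 = 318988)
√(1/(1911780 + 2511621) + g) = √(1/(1911780 + 2511621) + 318988) = √(1/4423401 + 318988) = √(1411011838189/4423401) = √693496797339673421/1474467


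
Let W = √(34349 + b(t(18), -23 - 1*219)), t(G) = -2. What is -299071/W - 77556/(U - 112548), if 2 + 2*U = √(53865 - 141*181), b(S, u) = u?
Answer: 8728850244/12667270315 - 299071*√34107/34107 + 77556*√7086/12667270315 ≈ -1618.7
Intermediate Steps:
U = -1 + √7086 (U = -1 + √(53865 - 141*181)/2 = -1 + √(53865 - 25521)/2 = -1 + √28344/2 = -1 + (2*√7086)/2 = -1 + √7086 ≈ 83.178)
W = √34107 (W = √(34349 + (-23 - 1*219)) = √(34349 + (-23 - 219)) = √(34349 - 242) = √34107 ≈ 184.68)
-299071/W - 77556/(U - 112548) = -299071*√34107/34107 - 77556/((-1 + √7086) - 112548) = -299071*√34107/34107 - 77556/(-112549 + √7086) = -77556/(-112549 + √7086) - 299071*√34107/34107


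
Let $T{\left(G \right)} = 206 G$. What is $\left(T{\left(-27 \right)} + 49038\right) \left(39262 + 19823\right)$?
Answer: $2568779460$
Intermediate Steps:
$\left(T{\left(-27 \right)} + 49038\right) \left(39262 + 19823\right) = \left(206 \left(-27\right) + 49038\right) \left(39262 + 19823\right) = \left(-5562 + 49038\right) 59085 = 43476 \cdot 59085 = 2568779460$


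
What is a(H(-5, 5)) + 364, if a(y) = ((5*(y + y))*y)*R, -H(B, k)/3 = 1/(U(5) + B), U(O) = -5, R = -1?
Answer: 3631/10 ≈ 363.10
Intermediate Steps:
H(B, k) = -3/(-5 + B)
a(y) = -10*y**2 (a(y) = ((5*(y + y))*y)*(-1) = ((5*(2*y))*y)*(-1) = ((10*y)*y)*(-1) = (10*y**2)*(-1) = -10*y**2)
a(H(-5, 5)) + 364 = -10*9/(-5 - 5)**2 + 364 = -10*(-3/(-10))**2 + 364 = -10*(-3*(-1/10))**2 + 364 = -10*(3/10)**2 + 364 = -10*9/100 + 364 = -9/10 + 364 = 3631/10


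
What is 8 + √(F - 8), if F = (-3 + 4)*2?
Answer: 8 + I*√6 ≈ 8.0 + 2.4495*I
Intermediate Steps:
F = 2 (F = 1*2 = 2)
8 + √(F - 8) = 8 + √(2 - 8) = 8 + √(-6) = 8 + I*√6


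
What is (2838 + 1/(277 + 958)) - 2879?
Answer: -50634/1235 ≈ -40.999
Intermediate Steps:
(2838 + 1/(277 + 958)) - 2879 = (2838 + 1/1235) - 2879 = 3504931/1235 - 2879 = -50634/1235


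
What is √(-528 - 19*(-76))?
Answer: 2*√229 ≈ 30.266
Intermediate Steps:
√(-528 - 19*(-76)) = √(-528 + 1444) = √916 = 2*√229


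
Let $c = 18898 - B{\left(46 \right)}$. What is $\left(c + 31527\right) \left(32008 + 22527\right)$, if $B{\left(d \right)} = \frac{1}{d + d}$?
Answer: $\frac{252993263965}{92} \approx 2.7499 \cdot 10^{9}$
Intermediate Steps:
$B{\left(d \right)} = \frac{1}{2 d}$
$c = \frac{1738615}{92}$ ($c = 18898 - \frac{1}{2 \cdot 46} = 18898 - \frac{1}{2} \cdot \frac{1}{46} = 18898 - \frac{1}{92} = \frac{1738615}{92} \approx 18898.0$)
$\left(c + 31527\right) \left(32008 + 22527\right) = \left(\frac{1738615}{92} + 31527\right) \left(32008 + 22527\right) = \frac{4639099}{92} \cdot 54535 = \frac{252993263965}{92}$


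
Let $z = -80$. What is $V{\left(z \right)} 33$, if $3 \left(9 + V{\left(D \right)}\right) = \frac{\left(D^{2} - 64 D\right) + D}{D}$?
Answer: $-1870$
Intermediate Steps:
$V{\left(D \right)} = -9 + \frac{D^{2} - 63 D}{3 D}$ ($V{\left(D \right)} = -9 + \frac{\left(\left(D^{2} - 64 D\right) + D\right) \frac{1}{D}}{3} = -9 + \frac{\left(D^{2} - 63 D\right) \frac{1}{D}}{3} = -9 + \frac{\frac{1}{D} \left(D^{2} - 63 D\right)}{3} = -9 + \frac{D^{2} - 63 D}{3 D}$)
$V{\left(z \right)} 33 = \left(-30 + \frac{1}{3} \left(-80\right)\right) 33 = \left(-30 - \frac{80}{3}\right) 33 = \left(- \frac{170}{3}\right) 33 = -1870$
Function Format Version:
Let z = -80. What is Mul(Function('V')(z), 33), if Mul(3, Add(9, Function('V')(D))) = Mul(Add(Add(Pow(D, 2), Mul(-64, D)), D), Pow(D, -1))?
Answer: -1870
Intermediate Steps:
Function('V')(D) = Add(-9, Mul(Rational(1, 3), Pow(D, -1), Add(Pow(D, 2), Mul(-63, D)))) (Function('V')(D) = Add(-9, Mul(Rational(1, 3), Mul(Add(Add(Pow(D, 2), Mul(-64, D)), D), Pow(D, -1)))) = Add(-9, Mul(Rational(1, 3), Mul(Add(Pow(D, 2), Mul(-63, D)), Pow(D, -1)))) = Add(-9, Mul(Rational(1, 3), Mul(Pow(D, -1), Add(Pow(D, 2), Mul(-63, D))))) = Add(-9, Mul(Rational(1, 3), Pow(D, -1), Add(Pow(D, 2), Mul(-63, D)))))
Mul(Function('V')(z), 33) = Mul(Add(-30, Mul(Rational(1, 3), -80)), 33) = Mul(Add(-30, Rational(-80, 3)), 33) = Mul(Rational(-170, 3), 33) = -1870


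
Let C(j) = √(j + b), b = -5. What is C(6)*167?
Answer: 167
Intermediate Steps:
C(j) = √(-5 + j) (C(j) = √(j - 5) = √(-5 + j))
C(6)*167 = √(-5 + 6)*167 = √1*167 = 1*167 = 167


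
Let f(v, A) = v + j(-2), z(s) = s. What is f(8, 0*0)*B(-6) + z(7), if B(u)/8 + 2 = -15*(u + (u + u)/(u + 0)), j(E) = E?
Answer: 2791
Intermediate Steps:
B(u) = -256 - 120*u (B(u) = -16 + 8*(-15*(u + (u + u)/(u + 0))) = -16 + 8*(-15*(u + (2*u)/u)) = -16 + 8*(-15*(u + 2)) = -16 + 8*(-15*(2 + u)) = -16 + 8*(-5*(6 + 3*u)) = -16 + 8*(-30 - 15*u) = -16 + (-240 - 120*u) = -256 - 120*u)
f(v, A) = -2 + v (f(v, A) = v - 2 = -2 + v)
f(8, 0*0)*B(-6) + z(7) = (-2 + 8)*(-256 - 120*(-6)) + 7 = 6*(-256 + 720) + 7 = 6*464 + 7 = 2784 + 7 = 2791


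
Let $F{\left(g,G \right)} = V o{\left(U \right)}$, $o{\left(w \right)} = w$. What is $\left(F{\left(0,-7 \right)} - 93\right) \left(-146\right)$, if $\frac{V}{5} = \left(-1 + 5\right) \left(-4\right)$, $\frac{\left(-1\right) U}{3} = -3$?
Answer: $118698$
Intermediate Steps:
$U = 9$ ($U = \left(-3\right) \left(-3\right) = 9$)
$V = -80$ ($V = 5 \left(-1 + 5\right) \left(-4\right) = 5 \cdot 4 \left(-4\right) = 5 \left(-16\right) = -80$)
$F{\left(g,G \right)} = -720$ ($F{\left(g,G \right)} = \left(-80\right) 9 = -720$)
$\left(F{\left(0,-7 \right)} - 93\right) \left(-146\right) = \left(-720 - 93\right) \left(-146\right) = \left(-813\right) \left(-146\right) = 118698$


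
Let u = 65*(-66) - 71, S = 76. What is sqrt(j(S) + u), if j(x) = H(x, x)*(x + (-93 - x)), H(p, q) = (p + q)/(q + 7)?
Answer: I*sqrt(31216217)/83 ≈ 67.315*I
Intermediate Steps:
H(p, q) = (p + q)/(7 + q)
j(x) = -186*x/(7 + x) (j(x) = ((x + x)/(7 + x))*(x + (-93 - x)) = ((2*x)/(7 + x))*(-93) = (2*x/(7 + x))*(-93) = -186*x/(7 + x))
u = -4361 (u = -4290 - 71 = -4361)
sqrt(j(S) + u) = sqrt(-186*76/(7 + 76) - 4361) = sqrt(-186*76/83 - 4361) = sqrt(-186*76*1/83 - 4361) = sqrt(-14136/83 - 4361) = sqrt(-376099/83) = I*sqrt(31216217)/83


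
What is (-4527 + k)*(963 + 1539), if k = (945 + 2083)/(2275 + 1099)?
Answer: -19104108570/1687 ≈ -1.1324e+7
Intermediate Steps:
k = 1514/1687 (k = 3028/3374 = 3028*(1/3374) = 1514/1687 ≈ 0.89745)
(-4527 + k)*(963 + 1539) = (-4527 + 1514/1687)*(963 + 1539) = -7635535/1687*2502 = -19104108570/1687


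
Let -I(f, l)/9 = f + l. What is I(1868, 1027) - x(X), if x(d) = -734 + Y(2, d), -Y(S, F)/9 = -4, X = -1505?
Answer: -25357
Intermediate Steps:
Y(S, F) = 36 (Y(S, F) = -9*(-4) = 36)
I(f, l) = -9*f - 9*l (I(f, l) = -9*(f + l) = -9*f - 9*l)
x(d) = -698 (x(d) = -734 + 36 = -698)
I(1868, 1027) - x(X) = (-9*1868 - 9*1027) - 1*(-698) = (-16812 - 9243) + 698 = -26055 + 698 = -25357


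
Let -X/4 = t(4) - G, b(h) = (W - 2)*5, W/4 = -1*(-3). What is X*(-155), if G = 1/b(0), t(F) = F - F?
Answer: -62/5 ≈ -12.400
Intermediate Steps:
W = 12 (W = 4*(-1*(-3)) = 4*3 = 12)
t(F) = 0
b(h) = 50 (b(h) = (12 - 2)*5 = 10*5 = 50)
G = 1/50 ≈ 0.020000
X = 2/25 (X = -4*(0 - 1*1/50) = -4*(0 - 1/50) = -4*(-1/50) = 2/25 ≈ 0.080000)
X*(-155) = (2/25)*(-155) = -62/5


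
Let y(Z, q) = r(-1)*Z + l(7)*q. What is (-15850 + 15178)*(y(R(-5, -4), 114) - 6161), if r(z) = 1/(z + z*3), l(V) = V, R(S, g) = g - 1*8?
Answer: 3601920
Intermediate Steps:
R(S, g) = -8 + g (R(S, g) = g - 8 = -8 + g)
r(z) = 1/(4*z) (r(z) = 1/(z + 3*z) = 1/(4*z))
y(Z, q) = 7*q - Z/4 (y(Z, q) = ((¼)/(-1))*Z + 7*q = ((¼)*(-1))*Z + 7*q = -Z/4 + 7*q = 7*q - Z/4)
(-15850 + 15178)*(y(R(-5, -4), 114) - 6161) = (-15850 + 15178)*((7*114 - (-8 - 4)/4) - 6161) = -672*((798 - ¼*(-12)) - 6161) = -672*((798 + 3) - 6161) = -672*(801 - 6161) = -672*(-5360) = 3601920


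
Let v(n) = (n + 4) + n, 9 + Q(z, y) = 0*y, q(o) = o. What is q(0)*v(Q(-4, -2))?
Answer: 0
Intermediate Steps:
Q(z, y) = -9 (Q(z, y) = -9 + 0*y = -9 + 0 = -9)
v(n) = 4 + 2*n (v(n) = (4 + n) + n = 4 + 2*n)
q(0)*v(Q(-4, -2)) = 0*(4 + 2*(-9)) = 0*(4 - 18) = 0*(-14) = 0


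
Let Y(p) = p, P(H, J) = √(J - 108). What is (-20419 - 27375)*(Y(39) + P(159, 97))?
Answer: -1863966 - 47794*I*√11 ≈ -1.864e+6 - 1.5851e+5*I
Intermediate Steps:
P(H, J) = √(-108 + J)
(-20419 - 27375)*(Y(39) + P(159, 97)) = (-20419 - 27375)*(39 + √(-108 + 97)) = -47794*(39 + √(-11)) = -47794*(39 + I*√11) = -1863966 - 47794*I*√11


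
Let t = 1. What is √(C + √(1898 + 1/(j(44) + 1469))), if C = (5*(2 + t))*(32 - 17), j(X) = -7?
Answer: √(480924900 + 1462*√4056870174)/1462 ≈ 16.388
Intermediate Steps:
C = 225 (C = (5*(2 + 1))*(32 - 17) = (5*3)*15 = 15*15 = 225)
√(C + √(1898 + 1/(j(44) + 1469))) = √(225 + √(1898 + 1/(-7 + 1469))) = √(225 + √(1898 + 1/1462)) = √(225 + √(2774877/1462)) = √(225 + √4056870174/1462)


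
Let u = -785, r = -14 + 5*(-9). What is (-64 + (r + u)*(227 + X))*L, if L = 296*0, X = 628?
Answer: 0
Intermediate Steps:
r = -59 (r = -14 - 45 = -59)
L = 0
(-64 + (r + u)*(227 + X))*L = (-64 + (-59 - 785)*(227 + 628))*0 = (-64 - 844*855)*0 = (-64 - 721620)*0 = -721684*0 = 0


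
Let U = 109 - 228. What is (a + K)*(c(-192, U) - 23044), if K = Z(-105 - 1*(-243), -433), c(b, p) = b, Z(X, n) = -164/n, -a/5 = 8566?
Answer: 430916871336/433 ≈ 9.9519e+8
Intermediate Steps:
a = -42830 (a = -5*8566 = -42830)
U = -119
K = 164/433 (K = -164/(-433) = -164*(-1/433) = 164/433 ≈ 0.37875)
(a + K)*(c(-192, U) - 23044) = (-42830 + 164/433)*(-192 - 23044) = -18545226/433*(-23236) = 430916871336/433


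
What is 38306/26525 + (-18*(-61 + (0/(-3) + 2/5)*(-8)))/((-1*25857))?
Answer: 106647328/76206325 ≈ 1.3995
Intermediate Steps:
38306/26525 + (-18*(-61 + (0/(-3) + 2/5)*(-8)))/((-1*25857)) = 38306*(1/26525) - 18*(-61 + (0*(-⅓) + 2*(⅕))*(-8))/(-25857) = 38306/26525 - 18*(-61 + (0 + ⅖)*(-8))*(-1/25857) = 38306/26525 - 18*(-61 + (⅖)*(-8))*(-1/25857) = 38306/26525 - 18*(-61 - 16/5)*(-1/25857) = 38306/26525 - 18*(-321/5)*(-1/25857) = 38306/26525 + (5778/5)*(-1/25857) = 38306/26525 - 642/14365 = 106647328/76206325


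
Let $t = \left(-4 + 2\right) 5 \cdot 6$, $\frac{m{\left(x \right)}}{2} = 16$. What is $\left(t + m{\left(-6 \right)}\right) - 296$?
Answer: $-324$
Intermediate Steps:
$m{\left(x \right)} = 32$ ($m{\left(x \right)} = 2 \cdot 16 = 32$)
$t = -60$ ($t = \left(-2\right) 5 \cdot 6 = \left(-10\right) 6 = -60$)
$\left(t + m{\left(-6 \right)}\right) - 296 = \left(-60 + 32\right) - 296 = -28 - 296 = -324$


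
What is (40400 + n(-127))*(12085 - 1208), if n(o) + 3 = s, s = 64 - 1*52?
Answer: 439528693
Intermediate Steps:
s = 12 (s = 64 - 52 = 12)
n(o) = 9 (n(o) = -3 + 12 = 9)
(40400 + n(-127))*(12085 - 1208) = (40400 + 9)*(12085 - 1208) = 40409*10877 = 439528693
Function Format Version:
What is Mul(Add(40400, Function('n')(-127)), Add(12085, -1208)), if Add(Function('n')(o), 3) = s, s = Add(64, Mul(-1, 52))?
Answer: 439528693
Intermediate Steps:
s = 12 (s = Add(64, -52) = 12)
Function('n')(o) = 9 (Function('n')(o) = Add(-3, 12) = 9)
Mul(Add(40400, Function('n')(-127)), Add(12085, -1208)) = Mul(Add(40400, 9), Add(12085, -1208)) = Mul(40409, 10877) = 439528693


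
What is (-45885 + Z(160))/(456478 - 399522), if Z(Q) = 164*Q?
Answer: -19645/56956 ≈ -0.34492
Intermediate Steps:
(-45885 + Z(160))/(456478 - 399522) = (-45885 + 164*160)/(456478 - 399522) = (-45885 + 26240)/56956 = -19645*1/56956 = -19645/56956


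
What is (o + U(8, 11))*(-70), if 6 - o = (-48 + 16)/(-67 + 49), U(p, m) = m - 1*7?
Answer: -5180/9 ≈ -575.56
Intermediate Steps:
U(p, m) = -7 + m (U(p, m) = m - 7 = -7 + m)
o = 38/9 (o = 6 - (-48 + 16)/(-67 + 49) = 6 - (-32)/(-18) = 6 - (-32)*(-1)/18 = 6 - 1*16/9 = 6 - 16/9 = 38/9 ≈ 4.2222)
(o + U(8, 11))*(-70) = (38/9 + (-7 + 11))*(-70) = (38/9 + 4)*(-70) = (74/9)*(-70) = -5180/9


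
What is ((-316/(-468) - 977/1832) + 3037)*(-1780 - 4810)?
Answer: -2145022419365/107172 ≈ -2.0015e+7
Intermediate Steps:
((-316/(-468) - 977/1832) + 3037)*(-1780 - 4810) = ((-316*(-1/468) - 977*1/1832) + 3037)*(-6590) = ((79/117 - 977/1832) + 3037)*(-6590) = (30419/214344 + 3037)*(-6590) = (650993147/214344)*(-6590) = -2145022419365/107172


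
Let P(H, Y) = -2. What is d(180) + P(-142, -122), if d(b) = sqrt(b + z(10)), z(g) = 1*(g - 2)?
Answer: -2 + 2*sqrt(47) ≈ 11.711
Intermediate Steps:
z(g) = -2 + g (z(g) = 1*(-2 + g) = -2 + g)
d(b) = sqrt(8 + b) (d(b) = sqrt(b + (-2 + 10)) = sqrt(b + 8) = sqrt(8 + b))
d(180) + P(-142, -122) = sqrt(8 + 180) - 2 = sqrt(188) - 2 = 2*sqrt(47) - 2 = -2 + 2*sqrt(47)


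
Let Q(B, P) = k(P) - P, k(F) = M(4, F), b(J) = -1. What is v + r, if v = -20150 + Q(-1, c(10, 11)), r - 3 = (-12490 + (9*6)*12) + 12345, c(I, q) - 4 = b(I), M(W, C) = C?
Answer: -19644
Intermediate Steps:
k(F) = F
c(I, q) = 3 (c(I, q) = 4 - 1 = 3)
r = 506 (r = 3 + ((-12490 + (9*6)*12) + 12345) = 3 + ((-12490 + 54*12) + 12345) = 3 + ((-12490 + 648) + 12345) = 3 + (-11842 + 12345) = 3 + 503 = 506)
Q(B, P) = 0 (Q(B, P) = P - P = 0)
v = -20150 (v = -20150 + 0 = -20150)
v + r = -20150 + 506 = -19644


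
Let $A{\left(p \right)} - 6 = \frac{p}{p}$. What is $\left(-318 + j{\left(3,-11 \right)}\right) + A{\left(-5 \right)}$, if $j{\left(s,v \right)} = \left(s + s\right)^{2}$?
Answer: $-275$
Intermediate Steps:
$A{\left(p \right)} = 7$ ($A{\left(p \right)} = 6 + \frac{p}{p} = 6 + 1 = 7$)
$j{\left(s,v \right)} = 4 s^{2}$ ($j{\left(s,v \right)} = \left(2 s\right)^{2} = 4 s^{2}$)
$\left(-318 + j{\left(3,-11 \right)}\right) + A{\left(-5 \right)} = \left(-318 + 4 \cdot 3^{2}\right) + 7 = \left(-318 + 4 \cdot 9\right) + 7 = \left(-318 + 36\right) + 7 = -282 + 7 = -275$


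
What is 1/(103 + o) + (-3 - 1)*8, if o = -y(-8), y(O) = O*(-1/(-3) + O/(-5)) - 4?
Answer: -58769/1837 ≈ -31.992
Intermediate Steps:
y(O) = -4 + O*(1/3 - O/5) (y(O) = O*(-1*(-1/3) + O*(-1/5)) - 4 = O*(1/3 - O/5) - 4 = -4 + O*(1/3 - O/5))
o = 292/15 (o = -(-4 - 1/5*(-8)**2 + (1/3)*(-8)) = -(-4 - 1/5*64 - 8/3) = -(-4 - 64/5 - 8/3) = -1*(-292/15) = 292/15 ≈ 19.467)
1/(103 + o) + (-3 - 1)*8 = 1/(103 + 292/15) + (-3 - 1)*8 = 1/(1837/15) - 4*8 = 15/1837 - 32 = -58769/1837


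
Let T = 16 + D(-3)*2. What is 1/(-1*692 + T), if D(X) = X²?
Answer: -1/658 ≈ -0.0015198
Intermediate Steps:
T = 34 (T = 16 + (-3)²*2 = 16 + 9*2 = 16 + 18 = 34)
1/(-1*692 + T) = 1/(-1*692 + 34) = 1/(-692 + 34) = 1/(-658) = -1/658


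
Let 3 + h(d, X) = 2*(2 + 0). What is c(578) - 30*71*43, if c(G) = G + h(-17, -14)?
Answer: -91011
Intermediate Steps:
h(d, X) = 1 (h(d, X) = -3 + 2*(2 + 0) = -3 + 2*2 = -3 + 4 = 1)
c(G) = 1 + G (c(G) = G + 1 = 1 + G)
c(578) - 30*71*43 = (1 + 578) - 30*71*43 = 579 - 2130*43 = 579 - 1*91590 = 579 - 91590 = -91011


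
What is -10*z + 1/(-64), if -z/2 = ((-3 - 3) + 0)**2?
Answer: 46079/64 ≈ 719.98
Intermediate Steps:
z = -72 (z = -2*((-3 - 3) + 0)**2 = -2*(-6 + 0)**2 = -2*(-6)**2 = -2*36 = -72)
-10*z + 1/(-64) = -10*(-72) + 1/(-64) = 720 - 1/64 = 46079/64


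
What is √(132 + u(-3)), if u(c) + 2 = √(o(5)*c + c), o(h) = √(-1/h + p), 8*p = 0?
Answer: √(3250 + 5*√15*√(-5 - I*√5))/5 ≈ 11.419 - 0.077632*I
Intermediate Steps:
p = 0 (p = (⅛)*0 = 0)
o(h) = √(-1/h) (o(h) = √(-1/h + 0) = √(-1/h))
u(c) = -2 + √(c + I*c*√5/5) (u(c) = -2 + √(√(-1/5)*c + c) = -2 + √(√(-1*⅕)*c + c) = -2 + √(√(-⅕)*c + c) = -2 + √((I*√5/5)*c + c) = -2 + √(I*c*√5/5 + c) = -2 + √(c + I*c*√5/5))
√(132 + u(-3)) = √(132 + (-2 + √5*√(-3*(5 + I*√5))/5)) = √(132 + (-2 + √5*√(-15 - 3*I*√5)/5)) = √(130 + √5*√(-15 - 3*I*√5)/5)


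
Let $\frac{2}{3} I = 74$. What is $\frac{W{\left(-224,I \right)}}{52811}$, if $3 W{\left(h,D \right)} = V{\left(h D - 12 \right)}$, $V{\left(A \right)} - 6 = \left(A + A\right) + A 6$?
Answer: $- \frac{66334}{52811} \approx -1.2561$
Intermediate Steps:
$I = 111$ ($I = \frac{3}{2} \cdot 74 = 111$)
$V{\left(A \right)} = 6 + 8 A$ ($V{\left(A \right)} = 6 + \left(\left(A + A\right) + A 6\right) = 6 + \left(2 A + 6 A\right) = 6 + 8 A$)
$W{\left(h,D \right)} = -30 + \frac{8 D h}{3}$ ($W{\left(h,D \right)} = \frac{6 + 8 \left(h D - 12\right)}{3} = \frac{6 + 8 \left(D h - 12\right)}{3} = \frac{6 + 8 \left(-12 + D h\right)}{3} = \frac{6 + \left(-96 + 8 D h\right)}{3} = \frac{-90 + 8 D h}{3} = -30 + \frac{8 D h}{3}$)
$\frac{W{\left(-224,I \right)}}{52811} = \frac{-30 + \frac{8}{3} \cdot 111 \left(-224\right)}{52811} = \left(-30 - 66304\right) \frac{1}{52811} = \left(-66334\right) \frac{1}{52811} = - \frac{66334}{52811}$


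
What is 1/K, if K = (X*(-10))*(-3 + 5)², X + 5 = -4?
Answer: 1/360 ≈ 0.0027778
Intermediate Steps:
X = -9 (X = -5 - 4 = -9)
K = 360 (K = (-9*(-10))*(-3 + 5)² = 90*2² = 90*4 = 360)
1/K = 1/360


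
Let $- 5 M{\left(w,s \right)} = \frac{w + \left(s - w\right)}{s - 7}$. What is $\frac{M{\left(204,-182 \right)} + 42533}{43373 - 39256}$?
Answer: $\frac{5741929}{555795} \approx 10.331$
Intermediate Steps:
$M{\left(w,s \right)} = - \frac{s}{5 \left(-7 + s\right)}$ ($M{\left(w,s \right)} = - \frac{\left(w + \left(s - w\right)\right) \frac{1}{s - 7}}{5} = - \frac{s \frac{1}{-7 + s}}{5} = - \frac{s}{5 \left(-7 + s\right)}$)
$\frac{M{\left(204,-182 \right)} + 42533}{43373 - 39256} = \frac{\left(-1\right) \left(-182\right) \frac{1}{-35 + 5 \left(-182\right)} + 42533}{43373 - 39256} = \frac{\left(-1\right) \left(-182\right) \frac{1}{-35 - 910} + 42533}{4117} = \left(\left(-1\right) \left(-182\right) \frac{1}{-945} + 42533\right) \frac{1}{4117} = \left(\left(-1\right) \left(-182\right) \left(- \frac{1}{945}\right) + 42533\right) \frac{1}{4117} = \left(- \frac{26}{135} + 42533\right) \frac{1}{4117} = \frac{5741929}{135} \cdot \frac{1}{4117} = \frac{5741929}{555795}$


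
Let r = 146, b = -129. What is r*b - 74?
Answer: -18908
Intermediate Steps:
r*b - 74 = 146*(-129) - 74 = -18834 - 74 = -18908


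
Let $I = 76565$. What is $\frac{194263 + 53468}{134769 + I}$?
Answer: $\frac{247731}{211334} \approx 1.1722$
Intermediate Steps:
$\frac{194263 + 53468}{134769 + I} = \frac{194263 + 53468}{134769 + 76565} = \frac{247731}{211334}$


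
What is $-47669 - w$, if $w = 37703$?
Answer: $-85372$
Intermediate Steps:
$-47669 - w = -47669 - 37703 = -85372$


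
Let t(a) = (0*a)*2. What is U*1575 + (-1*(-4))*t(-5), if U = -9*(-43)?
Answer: 609525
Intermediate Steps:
t(a) = 0 (t(a) = 0*2 = 0)
U = 387
U*1575 + (-1*(-4))*t(-5) = 387*1575 - 1*(-4)*0 = 609525 + 4*0 = 609525 + 0 = 609525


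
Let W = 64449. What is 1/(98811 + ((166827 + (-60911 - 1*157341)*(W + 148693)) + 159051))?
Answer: -1/46518243095 ≈ -2.1497e-11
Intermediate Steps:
1/(98811 + ((166827 + (-60911 - 1*157341)*(W + 148693)) + 159051)) = 1/(98811 + ((166827 + (-60911 - 1*157341)*(64449 + 148693)) + 159051)) = 1/(98811 + ((166827 + (-60911 - 157341)*213142) + 159051)) = 1/(98811 + ((166827 - 218252*213142) + 159051)) = 1/(98811 + ((166827 - 46518667784) + 159051)) = 1/(98811 + (-46518500957 + 159051)) = 1/(98811 - 46518341906) = 1/(-46518243095) = -1/46518243095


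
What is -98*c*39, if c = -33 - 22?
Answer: 210210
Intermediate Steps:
c = -55
-98*c*39 = -98*(-55)*39 = 5390*39 = 210210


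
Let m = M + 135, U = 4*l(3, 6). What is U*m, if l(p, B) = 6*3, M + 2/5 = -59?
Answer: 27216/5 ≈ 5443.2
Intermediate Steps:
M = -297/5 (M = -2/5 - 59 = -297/5 ≈ -59.400)
l(p, B) = 18
U = 72 (U = 4*18 = 72)
m = 378/5 (m = -297/5 + 135 = 378/5 ≈ 75.600)
U*m = 72*(378/5) = 27216/5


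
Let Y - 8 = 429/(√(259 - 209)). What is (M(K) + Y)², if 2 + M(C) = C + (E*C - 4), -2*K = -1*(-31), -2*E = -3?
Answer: 2012553/400 - 63063*√2/20 ≈ 572.16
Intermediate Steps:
E = 3/2 (E = -½*(-3) = 3/2 ≈ 1.5000)
K = -31/2 (K = -(-1)*(-31)/2 = -½*31 = -31/2 ≈ -15.500)
M(C) = -6 + 5*C/2 (M(C) = -2 + (C + (3*C/2 - 4)) = -2 + (C + (-4 + 3*C/2)) = -2 + (-4 + 5*C/2) = -6 + 5*C/2)
Y = 8 + 429*√2/10 (Y = 8 + 429/(√(259 - 209)) = 8 + 429/(√50) = 8 + 429/((5*√2)) = 8 + 429*(√2/10) = 8 + 429*√2/10 ≈ 68.670)
(M(K) + Y)² = ((-6 + (5/2)*(-31/2)) + (8 + 429*√2/10))² = ((-6 - 155/4) + (8 + 429*√2/10))² = (-179/4 + (8 + 429*√2/10))² = (-147/4 + 429*√2/10)²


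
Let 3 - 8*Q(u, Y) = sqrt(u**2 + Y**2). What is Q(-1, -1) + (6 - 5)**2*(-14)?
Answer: -109/8 - sqrt(2)/8 ≈ -13.802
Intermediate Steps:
Q(u, Y) = 3/8 - sqrt(Y**2 + u**2)/8 (Q(u, Y) = 3/8 - sqrt(u**2 + Y**2)/8 = 3/8 - sqrt(Y**2 + u**2)/8)
Q(-1, -1) + (6 - 5)**2*(-14) = (3/8 - sqrt((-1)**2 + (-1)**2)/8) + (6 - 5)**2*(-14) = (3/8 - sqrt(1 + 1)/8) + 1**2*(-14) = (3/8 - sqrt(2)/8) + 1*(-14) = (3/8 - sqrt(2)/8) - 14 = -109/8 - sqrt(2)/8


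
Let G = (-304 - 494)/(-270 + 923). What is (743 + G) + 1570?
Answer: 1509591/653 ≈ 2311.8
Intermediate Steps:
G = -798/653 ≈ -1.2221
(743 + G) + 1570 = (743 - 798/653) + 1570 = 484381/653 + 1570 = 1509591/653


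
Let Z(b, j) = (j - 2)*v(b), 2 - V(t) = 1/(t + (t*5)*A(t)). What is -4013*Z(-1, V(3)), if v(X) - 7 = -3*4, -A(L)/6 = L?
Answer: 20065/267 ≈ 75.150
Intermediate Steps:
A(L) = -6*L
v(X) = -5 (v(X) = 7 - 3*4 = 7 - 12 = -5)
V(t) = 2 - 1/(t - 30*t²) (V(t) = 2 - 1/(t + (t*5)*(-6*t)) = 2 - 1/(t + (5*t)*(-6*t)) = 2 - 1/(t - 30*t²))
Z(b, j) = 10 - 5*j (Z(b, j) = (j - 2)*(-5) = (-2 + j)*(-5) = 10 - 5*j)
-4013*Z(-1, V(3)) = -4013*(10 - 5*(-1 - 60*3² + 2*3)/(3*(1 - 30*3))) = -4013*(10 - 5*(-1 - 60*9 + 6)/(3*(1 - 90))) = -4013*(10 - 5*(-1 - 540 + 6)/(3*(-89))) = -4013*(10 - 5*(-1)*(-535)/(3*89)) = -4013*(10 - 5*535/267) = -4013*(10 - 2675/267) = -4013*(-5/267) = 20065/267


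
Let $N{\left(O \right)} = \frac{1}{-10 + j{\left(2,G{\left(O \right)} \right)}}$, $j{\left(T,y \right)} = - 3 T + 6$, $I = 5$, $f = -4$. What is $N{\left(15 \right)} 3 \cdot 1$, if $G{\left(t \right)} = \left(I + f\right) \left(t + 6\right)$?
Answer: $- \frac{3}{10} \approx -0.3$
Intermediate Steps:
$G{\left(t \right)} = 6 + t$ ($G{\left(t \right)} = \left(5 - 4\right) \left(t + 6\right) = 1 \left(6 + t\right) = 6 + t$)
$j{\left(T,y \right)} = 6 - 3 T$
$N{\left(O \right)} = - \frac{1}{10}$ ($N{\left(O \right)} = \frac{1}{-10 + \left(6 - 6\right)} = \frac{1}{-10 + 0} = \frac{1}{-10} = - \frac{1}{10}$)
$N{\left(15 \right)} 3 \cdot 1 = - \frac{3 \cdot 1}{10} = \left(- \frac{1}{10}\right) 3 = - \frac{3}{10}$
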